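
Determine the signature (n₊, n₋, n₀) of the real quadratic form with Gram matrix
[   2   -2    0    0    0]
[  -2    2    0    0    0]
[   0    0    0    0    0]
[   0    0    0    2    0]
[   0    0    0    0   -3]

Answer: (2, 1, 2)

Derivation:
step 0: pivot 2 → sign +
step 1: pivot 2 → sign +
step 2: pivot -3 → sign −
step 3: row/col 3 already zero → sign 0
step 4: row/col 4 already zero → sign 0
signature = (2, 1, 2)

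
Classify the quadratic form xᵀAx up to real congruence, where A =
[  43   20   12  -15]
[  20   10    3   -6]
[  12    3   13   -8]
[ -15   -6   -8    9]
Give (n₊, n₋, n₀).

step 0: pivot 43 → sign +
step 1: pivot 30/43 → sign +
step 2: pivot 1/10 → sign +
step 3: pivot 2 → sign +
signature = (4, 0, 0)

Answer: (4, 0, 0)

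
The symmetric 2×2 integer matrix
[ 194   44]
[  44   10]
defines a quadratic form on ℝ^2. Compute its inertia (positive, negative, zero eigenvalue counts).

Answer: (2, 0, 0)

Derivation:
step 0: pivot 194 → sign +
step 1: pivot 2/97 → sign +
signature = (2, 0, 0)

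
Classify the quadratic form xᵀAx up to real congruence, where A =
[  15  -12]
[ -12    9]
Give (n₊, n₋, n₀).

Answer: (1, 1, 0)

Derivation:
step 0: pivot 15 → sign +
step 1: pivot -3/5 → sign −
signature = (1, 1, 0)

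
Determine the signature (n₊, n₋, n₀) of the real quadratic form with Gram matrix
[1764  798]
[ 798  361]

step 0: pivot 1764 → sign +
step 1: row/col 1 already zero → sign 0
signature = (1, 0, 1)

Answer: (1, 0, 1)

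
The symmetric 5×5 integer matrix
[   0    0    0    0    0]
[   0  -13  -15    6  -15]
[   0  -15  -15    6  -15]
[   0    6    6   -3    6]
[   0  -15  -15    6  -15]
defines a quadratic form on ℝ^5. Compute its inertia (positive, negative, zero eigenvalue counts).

step 0: pivot -13 → sign −
step 1: pivot 30/13 → sign +
step 2: pivot -3/5 → sign −
step 3: row/col 3 already zero → sign 0
step 4: row/col 4 already zero → sign 0
signature = (1, 2, 2)

Answer: (1, 2, 2)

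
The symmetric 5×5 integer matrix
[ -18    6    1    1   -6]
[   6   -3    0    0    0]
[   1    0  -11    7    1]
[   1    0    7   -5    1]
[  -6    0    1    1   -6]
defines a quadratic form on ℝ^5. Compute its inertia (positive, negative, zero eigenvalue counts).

step 0: pivot -18 → sign −
step 1: pivot -1 → sign −
step 2: pivot -65/6 → sign −
step 3: pivot -6/65 → sign −
step 4: row/col 4 already zero → sign 0
signature = (0, 4, 1)

Answer: (0, 4, 1)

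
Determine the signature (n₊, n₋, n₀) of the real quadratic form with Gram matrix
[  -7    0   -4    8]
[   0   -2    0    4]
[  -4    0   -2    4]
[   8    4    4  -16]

step 0: pivot -7 → sign −
step 1: pivot -2 → sign −
step 2: pivot 2/7 → sign +
step 3: row/col 3 already zero → sign 0
signature = (1, 2, 1)

Answer: (1, 2, 1)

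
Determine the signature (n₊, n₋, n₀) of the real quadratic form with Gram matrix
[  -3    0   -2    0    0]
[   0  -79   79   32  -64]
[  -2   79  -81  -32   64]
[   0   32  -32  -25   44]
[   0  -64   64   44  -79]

step 0: pivot -3 → sign −
step 1: pivot -79 → sign −
step 2: pivot -2/3 → sign −
step 3: pivot -951/79 → sign −
step 4: pivot -3/317 → sign −
signature = (0, 5, 0)

Answer: (0, 5, 0)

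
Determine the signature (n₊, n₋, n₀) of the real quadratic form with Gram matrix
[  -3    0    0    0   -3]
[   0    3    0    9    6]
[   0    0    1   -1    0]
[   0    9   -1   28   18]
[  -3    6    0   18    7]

Answer: (2, 2, 1)

Derivation:
step 0: pivot -3 → sign −
step 1: pivot 3 → sign +
step 2: pivot 1 → sign +
step 3: pivot -2 → sign −
step 4: row/col 4 already zero → sign 0
signature = (2, 2, 1)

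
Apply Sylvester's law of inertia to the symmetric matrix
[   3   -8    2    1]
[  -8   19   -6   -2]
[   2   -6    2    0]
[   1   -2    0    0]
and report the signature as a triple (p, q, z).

Answer: (2, 2, 0)

Derivation:
step 0: pivot 3 → sign +
step 1: pivot -7/3 → sign −
step 2: pivot 6/7 → sign +
step 3: pivot -1 → sign −
signature = (2, 2, 0)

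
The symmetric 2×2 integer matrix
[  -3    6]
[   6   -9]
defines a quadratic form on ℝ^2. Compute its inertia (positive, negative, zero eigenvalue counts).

step 0: pivot -3 → sign −
step 1: pivot 3 → sign +
signature = (1, 1, 0)

Answer: (1, 1, 0)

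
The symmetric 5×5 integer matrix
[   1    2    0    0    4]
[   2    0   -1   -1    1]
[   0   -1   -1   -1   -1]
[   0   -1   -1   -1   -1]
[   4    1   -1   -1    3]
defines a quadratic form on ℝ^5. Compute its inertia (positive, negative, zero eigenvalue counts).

step 0: pivot 1 → sign +
step 1: pivot -4 → sign −
step 2: pivot -3/4 → sign −
step 3: row/col 3 already zero → sign 0
step 4: row/col 4 already zero → sign 0
signature = (1, 2, 2)

Answer: (1, 2, 2)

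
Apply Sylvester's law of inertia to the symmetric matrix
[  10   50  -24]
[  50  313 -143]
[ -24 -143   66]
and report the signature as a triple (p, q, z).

Answer: (3, 0, 0)

Derivation:
step 0: pivot 10 → sign +
step 1: pivot 63 → sign +
step 2: pivot 1/315 → sign +
signature = (3, 0, 0)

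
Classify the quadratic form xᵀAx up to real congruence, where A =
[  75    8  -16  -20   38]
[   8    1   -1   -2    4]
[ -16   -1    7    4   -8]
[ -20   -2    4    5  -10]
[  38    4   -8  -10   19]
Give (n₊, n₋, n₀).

step 0: pivot 75 → sign +
step 1: pivot 11/75 → sign +
step 2: pivot 2/11 → sign +
step 3: pivot -5 → sign −
step 4: pivot -1/5 → sign −
signature = (3, 2, 0)

Answer: (3, 2, 0)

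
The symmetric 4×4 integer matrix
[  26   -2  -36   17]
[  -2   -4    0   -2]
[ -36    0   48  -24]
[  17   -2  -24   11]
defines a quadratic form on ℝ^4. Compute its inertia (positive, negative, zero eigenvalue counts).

step 0: pivot 26 → sign +
step 1: pivot -54/13 → sign −
step 2: row/col 2 already zero → sign 0
step 3: row/col 3 already zero → sign 0
signature = (1, 1, 2)

Answer: (1, 1, 2)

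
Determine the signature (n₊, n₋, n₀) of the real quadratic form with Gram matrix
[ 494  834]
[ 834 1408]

Answer: (1, 1, 0)

Derivation:
step 0: pivot 494 → sign +
step 1: pivot -2/247 → sign −
signature = (1, 1, 0)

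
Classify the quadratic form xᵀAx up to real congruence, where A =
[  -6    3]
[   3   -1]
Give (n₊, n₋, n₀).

step 0: pivot -6 → sign −
step 1: pivot 1/2 → sign +
signature = (1, 1, 0)

Answer: (1, 1, 0)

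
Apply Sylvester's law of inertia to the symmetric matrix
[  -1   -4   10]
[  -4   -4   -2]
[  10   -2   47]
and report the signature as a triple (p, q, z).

Answer: (1, 1, 1)

Derivation:
step 0: pivot -1 → sign −
step 1: pivot 12 → sign +
step 2: row/col 2 already zero → sign 0
signature = (1, 1, 1)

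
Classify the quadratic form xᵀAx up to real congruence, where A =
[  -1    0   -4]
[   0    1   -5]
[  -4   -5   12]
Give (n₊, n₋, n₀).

Answer: (2, 1, 0)

Derivation:
step 0: pivot -1 → sign −
step 1: pivot 1 → sign +
step 2: pivot 3 → sign +
signature = (2, 1, 0)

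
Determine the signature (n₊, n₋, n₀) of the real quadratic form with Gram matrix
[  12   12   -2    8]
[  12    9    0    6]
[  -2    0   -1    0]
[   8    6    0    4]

step 0: pivot 12 → sign +
step 1: pivot -3 → sign −
step 2: row/col 2 already zero → sign 0
step 3: row/col 3 already zero → sign 0
signature = (1, 1, 2)

Answer: (1, 1, 2)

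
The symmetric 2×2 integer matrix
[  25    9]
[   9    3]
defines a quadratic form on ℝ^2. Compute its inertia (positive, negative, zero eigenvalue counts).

Answer: (1, 1, 0)

Derivation:
step 0: pivot 25 → sign +
step 1: pivot -6/25 → sign −
signature = (1, 1, 0)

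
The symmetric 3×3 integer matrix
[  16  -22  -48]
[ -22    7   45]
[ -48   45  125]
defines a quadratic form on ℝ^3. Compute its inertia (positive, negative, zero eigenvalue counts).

Answer: (1, 2, 0)

Derivation:
step 0: pivot 16 → sign +
step 1: pivot -93/4 → sign −
step 2: pivot -1/31 → sign −
signature = (1, 2, 0)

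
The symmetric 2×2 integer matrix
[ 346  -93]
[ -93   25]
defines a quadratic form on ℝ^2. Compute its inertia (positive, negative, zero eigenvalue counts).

Answer: (2, 0, 0)

Derivation:
step 0: pivot 346 → sign +
step 1: pivot 1/346 → sign +
signature = (2, 0, 0)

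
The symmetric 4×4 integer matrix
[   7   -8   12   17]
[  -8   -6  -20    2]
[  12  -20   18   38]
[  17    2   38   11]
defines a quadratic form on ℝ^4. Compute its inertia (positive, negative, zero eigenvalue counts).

step 0: pivot 7 → sign +
step 1: pivot -106/7 → sign −
step 2: pivot 2/53 → sign +
step 3: row/col 3 already zero → sign 0
signature = (2, 1, 1)

Answer: (2, 1, 1)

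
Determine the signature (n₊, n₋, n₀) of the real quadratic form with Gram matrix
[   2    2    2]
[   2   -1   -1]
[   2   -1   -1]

Answer: (1, 1, 1)

Derivation:
step 0: pivot 2 → sign +
step 1: pivot -3 → sign −
step 2: row/col 2 already zero → sign 0
signature = (1, 1, 1)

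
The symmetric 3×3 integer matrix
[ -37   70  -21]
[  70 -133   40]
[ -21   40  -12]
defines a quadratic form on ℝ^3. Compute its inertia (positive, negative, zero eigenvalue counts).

Answer: (1, 2, 0)

Derivation:
step 0: pivot -37 → sign −
step 1: pivot -21/37 → sign −
step 2: pivot 1/21 → sign +
signature = (1, 2, 0)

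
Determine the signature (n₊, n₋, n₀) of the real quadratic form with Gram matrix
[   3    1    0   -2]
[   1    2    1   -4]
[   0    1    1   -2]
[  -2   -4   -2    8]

step 0: pivot 3 → sign +
step 1: pivot 5/3 → sign +
step 2: pivot 2/5 → sign +
step 3: row/col 3 already zero → sign 0
signature = (3, 0, 1)

Answer: (3, 0, 1)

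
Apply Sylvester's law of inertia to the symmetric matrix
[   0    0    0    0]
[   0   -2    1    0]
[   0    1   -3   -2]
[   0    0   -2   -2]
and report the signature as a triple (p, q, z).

Answer: (0, 3, 1)

Derivation:
step 0: pivot -2 → sign −
step 1: pivot -5/2 → sign −
step 2: pivot -2/5 → sign −
step 3: row/col 3 already zero → sign 0
signature = (0, 3, 1)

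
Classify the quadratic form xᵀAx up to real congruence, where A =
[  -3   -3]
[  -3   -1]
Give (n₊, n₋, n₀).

step 0: pivot -3 → sign −
step 1: pivot 2 → sign +
signature = (1, 1, 0)

Answer: (1, 1, 0)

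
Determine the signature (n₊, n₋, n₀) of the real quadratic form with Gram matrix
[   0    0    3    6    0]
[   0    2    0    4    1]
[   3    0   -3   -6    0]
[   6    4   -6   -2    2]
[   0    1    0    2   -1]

Answer: (3, 2, 0)

Derivation:
step 0: pivot 2 → sign +
step 1: pivot -3 → sign −
step 2: pivot 3 → sign +
step 3: pivot 2 → sign +
step 4: pivot -3/2 → sign −
signature = (3, 2, 0)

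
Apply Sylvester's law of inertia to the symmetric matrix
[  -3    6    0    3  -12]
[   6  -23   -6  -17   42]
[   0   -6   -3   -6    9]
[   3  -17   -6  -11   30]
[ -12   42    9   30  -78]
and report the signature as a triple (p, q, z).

step 0: pivot -3 → sign −
step 1: pivot -11 → sign −
step 2: pivot 3/11 → sign +
step 3: pivot 3 → sign +
step 4: pivot -3 → sign −
signature = (2, 3, 0)

Answer: (2, 3, 0)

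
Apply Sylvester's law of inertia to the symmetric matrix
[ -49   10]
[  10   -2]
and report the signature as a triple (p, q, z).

step 0: pivot -49 → sign −
step 1: pivot 2/49 → sign +
signature = (1, 1, 0)

Answer: (1, 1, 0)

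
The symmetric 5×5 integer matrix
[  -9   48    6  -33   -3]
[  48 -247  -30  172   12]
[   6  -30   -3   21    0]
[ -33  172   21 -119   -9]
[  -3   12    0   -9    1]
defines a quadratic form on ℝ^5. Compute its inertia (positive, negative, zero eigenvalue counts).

Answer: (3, 2, 0)

Derivation:
step 0: pivot -9 → sign −
step 1: pivot 9 → sign +
step 2: pivot 5/9 → sign +
step 3: pivot 1/5 → sign +
step 4: pivot -2 → sign −
signature = (3, 2, 0)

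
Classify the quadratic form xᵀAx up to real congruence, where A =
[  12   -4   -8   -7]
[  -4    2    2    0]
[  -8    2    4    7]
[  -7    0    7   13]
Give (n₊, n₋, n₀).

Answer: (3, 1, 0)

Derivation:
step 0: pivot 12 → sign +
step 1: pivot 2/3 → sign +
step 2: pivot -2 → sign −
step 3: pivot 3/4 → sign +
signature = (3, 1, 0)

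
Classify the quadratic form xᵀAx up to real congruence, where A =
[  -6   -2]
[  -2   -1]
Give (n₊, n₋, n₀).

step 0: pivot -6 → sign −
step 1: pivot -1/3 → sign −
signature = (0, 2, 0)

Answer: (0, 2, 0)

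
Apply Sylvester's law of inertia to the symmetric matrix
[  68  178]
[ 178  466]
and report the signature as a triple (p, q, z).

step 0: pivot 68 → sign +
step 1: pivot 1/17 → sign +
signature = (2, 0, 0)

Answer: (2, 0, 0)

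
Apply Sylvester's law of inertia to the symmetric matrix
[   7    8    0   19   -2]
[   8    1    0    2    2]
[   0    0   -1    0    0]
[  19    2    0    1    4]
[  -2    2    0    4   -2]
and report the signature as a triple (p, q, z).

Answer: (1, 3, 1)

Derivation:
step 0: pivot 7 → sign +
step 1: pivot -57/7 → sign −
step 2: pivot -1 → sign −
step 3: pivot -54/19 → sign −
step 4: row/col 4 already zero → sign 0
signature = (1, 3, 1)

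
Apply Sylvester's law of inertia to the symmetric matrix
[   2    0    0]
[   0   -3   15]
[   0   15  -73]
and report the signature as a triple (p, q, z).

step 0: pivot 2 → sign +
step 1: pivot -3 → sign −
step 2: pivot 2 → sign +
signature = (2, 1, 0)

Answer: (2, 1, 0)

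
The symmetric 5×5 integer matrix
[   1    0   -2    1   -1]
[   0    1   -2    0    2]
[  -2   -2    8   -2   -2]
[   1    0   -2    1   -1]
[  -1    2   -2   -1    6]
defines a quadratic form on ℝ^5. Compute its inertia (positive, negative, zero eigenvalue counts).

step 0: pivot 1 → sign +
step 1: pivot 1 → sign +
step 2: pivot 1 → sign +
step 3: row/col 3 already zero → sign 0
step 4: row/col 4 already zero → sign 0
signature = (3, 0, 2)

Answer: (3, 0, 2)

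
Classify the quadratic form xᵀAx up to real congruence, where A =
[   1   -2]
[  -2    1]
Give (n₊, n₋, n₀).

Answer: (1, 1, 0)

Derivation:
step 0: pivot 1 → sign +
step 1: pivot -3 → sign −
signature = (1, 1, 0)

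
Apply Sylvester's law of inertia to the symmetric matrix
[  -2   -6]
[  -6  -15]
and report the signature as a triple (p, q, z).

Answer: (1, 1, 0)

Derivation:
step 0: pivot -2 → sign −
step 1: pivot 3 → sign +
signature = (1, 1, 0)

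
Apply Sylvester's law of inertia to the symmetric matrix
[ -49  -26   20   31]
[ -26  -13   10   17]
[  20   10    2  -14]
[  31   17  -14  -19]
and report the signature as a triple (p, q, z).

step 0: pivot -49 → sign −
step 1: pivot 39/49 → sign +
step 2: pivot 126/13 → sign +
step 3: pivot 1/7 → sign +
signature = (3, 1, 0)

Answer: (3, 1, 0)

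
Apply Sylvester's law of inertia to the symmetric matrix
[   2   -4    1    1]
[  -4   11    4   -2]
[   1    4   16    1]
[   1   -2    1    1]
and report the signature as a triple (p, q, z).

Answer: (4, 0, 0)

Derivation:
step 0: pivot 2 → sign +
step 1: pivot 3 → sign +
step 2: pivot 7/2 → sign +
step 3: pivot 3/7 → sign +
signature = (4, 0, 0)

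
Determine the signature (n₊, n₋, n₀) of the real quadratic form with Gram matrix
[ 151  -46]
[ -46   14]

step 0: pivot 151 → sign +
step 1: pivot -2/151 → sign −
signature = (1, 1, 0)

Answer: (1, 1, 0)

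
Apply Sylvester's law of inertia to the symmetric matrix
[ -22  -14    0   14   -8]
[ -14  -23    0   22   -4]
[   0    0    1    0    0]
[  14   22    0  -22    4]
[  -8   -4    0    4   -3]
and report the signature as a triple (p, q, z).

step 0: pivot -22 → sign −
step 1: pivot -155/11 → sign −
step 2: pivot 1 → sign +
step 3: pivot -144/155 → sign −
step 4: row/col 4 already zero → sign 0
signature = (1, 3, 1)

Answer: (1, 3, 1)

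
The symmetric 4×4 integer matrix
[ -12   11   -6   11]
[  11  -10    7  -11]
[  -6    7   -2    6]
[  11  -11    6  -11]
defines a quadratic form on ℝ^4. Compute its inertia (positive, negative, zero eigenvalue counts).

Answer: (2, 2, 0)

Derivation:
step 0: pivot -12 → sign −
step 1: pivot 1/12 → sign +
step 2: pivot -26 → sign −
step 3: pivot 3/26 → sign +
signature = (2, 2, 0)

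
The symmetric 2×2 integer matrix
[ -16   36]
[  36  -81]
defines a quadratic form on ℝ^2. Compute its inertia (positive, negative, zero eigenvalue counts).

Answer: (0, 1, 1)

Derivation:
step 0: pivot -16 → sign −
step 1: row/col 1 already zero → sign 0
signature = (0, 1, 1)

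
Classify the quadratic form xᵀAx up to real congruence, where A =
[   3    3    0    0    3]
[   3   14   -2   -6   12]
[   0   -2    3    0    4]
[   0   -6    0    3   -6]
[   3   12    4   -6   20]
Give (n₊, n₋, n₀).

step 0: pivot 3 → sign +
step 1: pivot 11 → sign +
step 2: pivot 29/11 → sign +
step 3: pivot -21/29 → sign −
step 4: pivot -2/7 → sign −
signature = (3, 2, 0)

Answer: (3, 2, 0)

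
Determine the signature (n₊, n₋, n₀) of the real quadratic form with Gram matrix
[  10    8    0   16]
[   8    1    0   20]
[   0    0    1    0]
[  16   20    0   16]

Answer: (2, 1, 1)

Derivation:
step 0: pivot 10 → sign +
step 1: pivot -27/5 → sign −
step 2: pivot 1 → sign +
step 3: row/col 3 already zero → sign 0
signature = (2, 1, 1)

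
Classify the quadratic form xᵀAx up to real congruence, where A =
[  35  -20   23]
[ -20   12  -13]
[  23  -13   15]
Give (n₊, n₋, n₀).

Answer: (2, 1, 0)

Derivation:
step 0: pivot 35 → sign +
step 1: pivot 4/7 → sign +
step 2: pivot -3/20 → sign −
signature = (2, 1, 0)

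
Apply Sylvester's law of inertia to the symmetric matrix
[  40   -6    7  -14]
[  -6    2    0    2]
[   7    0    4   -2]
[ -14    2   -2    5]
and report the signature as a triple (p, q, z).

Answer: (3, 1, 0)

Derivation:
step 0: pivot 40 → sign +
step 1: pivot 11/10 → sign +
step 2: pivot 39/22 → sign +
step 3: pivot -1/13 → sign −
signature = (3, 1, 0)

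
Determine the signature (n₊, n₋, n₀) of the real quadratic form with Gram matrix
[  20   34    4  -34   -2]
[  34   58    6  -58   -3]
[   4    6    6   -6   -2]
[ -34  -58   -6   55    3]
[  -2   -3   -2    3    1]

Answer: (3, 1, 1)

Derivation:
step 0: pivot 20 → sign +
step 1: pivot 1/5 → sign +
step 2: pivot 2 → sign +
step 3: pivot -3 → sign −
step 4: row/col 4 already zero → sign 0
signature = (3, 1, 1)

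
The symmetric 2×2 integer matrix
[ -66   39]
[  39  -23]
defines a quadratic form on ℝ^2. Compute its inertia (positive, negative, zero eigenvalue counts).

step 0: pivot -66 → sign −
step 1: pivot 1/22 → sign +
signature = (1, 1, 0)

Answer: (1, 1, 0)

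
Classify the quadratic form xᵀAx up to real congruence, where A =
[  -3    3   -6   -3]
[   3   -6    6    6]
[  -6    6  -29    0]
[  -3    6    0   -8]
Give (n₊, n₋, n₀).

step 0: pivot -3 → sign −
step 1: pivot -3 → sign −
step 2: pivot -17 → sign −
step 3: pivot 2/17 → sign +
signature = (1, 3, 0)

Answer: (1, 3, 0)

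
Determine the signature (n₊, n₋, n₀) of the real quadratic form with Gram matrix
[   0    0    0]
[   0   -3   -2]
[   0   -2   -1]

step 0: pivot -3 → sign −
step 1: pivot 1/3 → sign +
step 2: row/col 2 already zero → sign 0
signature = (1, 1, 1)

Answer: (1, 1, 1)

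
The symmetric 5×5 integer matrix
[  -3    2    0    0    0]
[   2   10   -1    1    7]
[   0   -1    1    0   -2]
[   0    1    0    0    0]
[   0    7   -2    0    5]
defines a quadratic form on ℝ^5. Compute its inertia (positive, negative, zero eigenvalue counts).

Answer: (3, 2, 0)

Derivation:
step 0: pivot -3 → sign −
step 1: pivot 34/3 → sign +
step 2: pivot 31/34 → sign +
step 3: pivot -3/31 → sign −
step 4: pivot 1 → sign +
signature = (3, 2, 0)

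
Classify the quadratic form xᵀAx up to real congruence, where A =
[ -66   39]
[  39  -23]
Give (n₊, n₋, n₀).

Answer: (1, 1, 0)

Derivation:
step 0: pivot -66 → sign −
step 1: pivot 1/22 → sign +
signature = (1, 1, 0)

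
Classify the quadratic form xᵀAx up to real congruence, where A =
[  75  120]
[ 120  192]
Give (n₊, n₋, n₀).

step 0: pivot 75 → sign +
step 1: row/col 1 already zero → sign 0
signature = (1, 0, 1)

Answer: (1, 0, 1)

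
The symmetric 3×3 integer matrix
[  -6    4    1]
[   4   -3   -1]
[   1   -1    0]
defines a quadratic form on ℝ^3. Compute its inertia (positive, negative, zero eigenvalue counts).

step 0: pivot -6 → sign −
step 1: pivot -1/3 → sign −
step 2: pivot 1/2 → sign +
signature = (1, 2, 0)

Answer: (1, 2, 0)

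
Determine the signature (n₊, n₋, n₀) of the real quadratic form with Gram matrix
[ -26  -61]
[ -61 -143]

Answer: (1, 1, 0)

Derivation:
step 0: pivot -26 → sign −
step 1: pivot 3/26 → sign +
signature = (1, 1, 0)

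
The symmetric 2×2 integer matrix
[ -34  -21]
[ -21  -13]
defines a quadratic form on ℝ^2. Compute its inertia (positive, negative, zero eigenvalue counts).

Answer: (0, 2, 0)

Derivation:
step 0: pivot -34 → sign −
step 1: pivot -1/34 → sign −
signature = (0, 2, 0)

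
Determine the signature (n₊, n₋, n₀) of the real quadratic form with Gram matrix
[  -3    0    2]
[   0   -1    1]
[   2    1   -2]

step 0: pivot -3 → sign −
step 1: pivot -1 → sign −
step 2: pivot 1/3 → sign +
signature = (1, 2, 0)

Answer: (1, 2, 0)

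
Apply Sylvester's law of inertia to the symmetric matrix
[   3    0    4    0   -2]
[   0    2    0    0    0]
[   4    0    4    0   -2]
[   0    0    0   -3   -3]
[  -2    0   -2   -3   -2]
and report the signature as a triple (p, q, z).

step 0: pivot 3 → sign +
step 1: pivot 2 → sign +
step 2: pivot -4/3 → sign −
step 3: pivot -3 → sign −
step 4: row/col 4 already zero → sign 0
signature = (2, 2, 1)

Answer: (2, 2, 1)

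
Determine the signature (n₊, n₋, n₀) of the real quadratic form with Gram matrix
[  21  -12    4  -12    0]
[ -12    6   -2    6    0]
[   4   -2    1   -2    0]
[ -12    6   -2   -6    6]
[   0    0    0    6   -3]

Answer: (2, 2, 1)

Derivation:
step 0: pivot 21 → sign +
step 1: pivot -6/7 → sign −
step 2: pivot 1/3 → sign +
step 3: pivot -12 → sign −
step 4: row/col 4 already zero → sign 0
signature = (2, 2, 1)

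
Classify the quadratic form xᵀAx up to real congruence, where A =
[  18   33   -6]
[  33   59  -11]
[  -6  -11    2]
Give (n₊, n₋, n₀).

step 0: pivot 18 → sign +
step 1: pivot -3/2 → sign −
step 2: row/col 2 already zero → sign 0
signature = (1, 1, 1)

Answer: (1, 1, 1)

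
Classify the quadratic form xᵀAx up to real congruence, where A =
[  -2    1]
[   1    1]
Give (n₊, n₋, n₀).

step 0: pivot -2 → sign −
step 1: pivot 3/2 → sign +
signature = (1, 1, 0)

Answer: (1, 1, 0)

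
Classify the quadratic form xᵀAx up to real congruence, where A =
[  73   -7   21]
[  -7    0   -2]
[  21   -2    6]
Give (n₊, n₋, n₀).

step 0: pivot 73 → sign +
step 1: pivot -49/73 → sign −
step 2: pivot -2/49 → sign −
signature = (1, 2, 0)

Answer: (1, 2, 0)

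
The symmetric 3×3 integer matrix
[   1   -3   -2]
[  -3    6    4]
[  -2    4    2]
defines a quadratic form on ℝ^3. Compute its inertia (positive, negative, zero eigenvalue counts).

step 0: pivot 1 → sign +
step 1: pivot -3 → sign −
step 2: pivot -2/3 → sign −
signature = (1, 2, 0)

Answer: (1, 2, 0)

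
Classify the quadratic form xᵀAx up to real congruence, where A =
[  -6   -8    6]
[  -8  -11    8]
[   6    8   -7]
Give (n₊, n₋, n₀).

Answer: (0, 3, 0)

Derivation:
step 0: pivot -6 → sign −
step 1: pivot -1/3 → sign −
step 2: pivot -1 → sign −
signature = (0, 3, 0)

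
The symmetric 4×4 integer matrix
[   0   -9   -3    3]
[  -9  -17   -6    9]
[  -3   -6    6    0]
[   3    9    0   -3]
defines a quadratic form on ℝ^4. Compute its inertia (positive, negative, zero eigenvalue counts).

Answer: (2, 2, 0)

Derivation:
step 0: pivot -17 → sign −
step 1: pivot 81/17 → sign +
step 2: pivot 73/9 → sign +
step 3: pivot -6/73 → sign −
signature = (2, 2, 0)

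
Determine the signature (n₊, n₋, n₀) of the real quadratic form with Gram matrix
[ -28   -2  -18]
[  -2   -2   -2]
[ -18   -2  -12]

Answer: (0, 3, 0)

Derivation:
step 0: pivot -28 → sign −
step 1: pivot -13/7 → sign −
step 2: pivot -2/13 → sign −
signature = (0, 3, 0)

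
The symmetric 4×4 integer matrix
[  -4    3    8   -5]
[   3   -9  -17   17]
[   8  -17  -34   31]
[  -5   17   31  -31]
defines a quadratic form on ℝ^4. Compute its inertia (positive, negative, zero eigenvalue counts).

Answer: (1, 3, 0)

Derivation:
step 0: pivot -4 → sign −
step 1: pivot -27/4 → sign −
step 2: pivot -2/27 → sign −
step 3: pivot 6 → sign +
signature = (1, 3, 0)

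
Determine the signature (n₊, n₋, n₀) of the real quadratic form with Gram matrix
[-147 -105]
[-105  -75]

step 0: pivot -147 → sign −
step 1: row/col 1 already zero → sign 0
signature = (0, 1, 1)

Answer: (0, 1, 1)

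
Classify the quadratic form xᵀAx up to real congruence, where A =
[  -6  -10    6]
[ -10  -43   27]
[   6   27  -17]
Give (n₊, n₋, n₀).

step 0: pivot -6 → sign −
step 1: pivot -79/3 → sign −
step 2: pivot -2/79 → sign −
signature = (0, 3, 0)

Answer: (0, 3, 0)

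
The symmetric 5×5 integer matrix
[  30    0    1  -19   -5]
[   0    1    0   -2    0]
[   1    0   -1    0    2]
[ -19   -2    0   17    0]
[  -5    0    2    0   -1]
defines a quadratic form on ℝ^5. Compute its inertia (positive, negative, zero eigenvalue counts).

Answer: (4, 1, 0)

Derivation:
step 0: pivot 30 → sign +
step 1: pivot 1 → sign +
step 2: pivot -31/30 → sign −
step 3: pivot 42/31 → sign +
step 4: pivot 3/14 → sign +
signature = (4, 1, 0)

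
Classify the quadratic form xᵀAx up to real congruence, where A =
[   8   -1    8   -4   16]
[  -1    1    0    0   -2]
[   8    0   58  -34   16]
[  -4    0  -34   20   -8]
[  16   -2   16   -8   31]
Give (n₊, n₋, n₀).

step 0: pivot 8 → sign +
step 1: pivot 7/8 → sign +
step 2: pivot 342/7 → sign +
step 3: pivot -2/171 → sign −
step 4: pivot -1 → sign −
signature = (3, 2, 0)

Answer: (3, 2, 0)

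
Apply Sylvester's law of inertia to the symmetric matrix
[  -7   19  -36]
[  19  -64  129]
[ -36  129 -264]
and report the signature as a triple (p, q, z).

Answer: (0, 3, 0)

Derivation:
step 0: pivot -7 → sign −
step 1: pivot -87/7 → sign −
step 2: pivot -3/29 → sign −
signature = (0, 3, 0)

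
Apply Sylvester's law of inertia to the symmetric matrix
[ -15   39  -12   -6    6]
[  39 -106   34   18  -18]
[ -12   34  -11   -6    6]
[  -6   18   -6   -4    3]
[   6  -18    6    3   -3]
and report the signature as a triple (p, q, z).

Answer: (2, 3, 0)

Derivation:
step 0: pivot -15 → sign −
step 1: pivot -23/5 → sign −
step 2: pivot 7/23 → sign +
step 3: pivot -4/7 → sign −
step 4: pivot 3/4 → sign +
signature = (2, 3, 0)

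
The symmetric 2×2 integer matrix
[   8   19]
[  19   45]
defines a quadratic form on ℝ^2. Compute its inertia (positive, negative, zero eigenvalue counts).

Answer: (1, 1, 0)

Derivation:
step 0: pivot 8 → sign +
step 1: pivot -1/8 → sign −
signature = (1, 1, 0)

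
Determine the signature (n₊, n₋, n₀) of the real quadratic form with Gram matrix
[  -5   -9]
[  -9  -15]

step 0: pivot -5 → sign −
step 1: pivot 6/5 → sign +
signature = (1, 1, 0)

Answer: (1, 1, 0)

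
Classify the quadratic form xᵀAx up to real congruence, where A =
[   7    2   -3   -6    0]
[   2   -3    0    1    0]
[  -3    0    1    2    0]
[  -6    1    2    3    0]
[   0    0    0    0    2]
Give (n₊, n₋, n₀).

step 0: pivot 7 → sign +
step 1: pivot -25/7 → sign −
step 2: pivot -2/25 → sign −
step 3: pivot 2 → sign +
step 4: row/col 4 already zero → sign 0
signature = (2, 2, 1)

Answer: (2, 2, 1)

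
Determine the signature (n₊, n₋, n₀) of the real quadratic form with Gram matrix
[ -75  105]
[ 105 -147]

step 0: pivot -75 → sign −
step 1: row/col 1 already zero → sign 0
signature = (0, 1, 1)

Answer: (0, 1, 1)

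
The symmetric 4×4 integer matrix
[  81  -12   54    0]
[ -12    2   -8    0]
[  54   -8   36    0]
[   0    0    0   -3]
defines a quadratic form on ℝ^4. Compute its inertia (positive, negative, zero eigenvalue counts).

step 0: pivot 81 → sign +
step 1: pivot 2/9 → sign +
step 2: pivot -3 → sign −
step 3: row/col 3 already zero → sign 0
signature = (2, 1, 1)

Answer: (2, 1, 1)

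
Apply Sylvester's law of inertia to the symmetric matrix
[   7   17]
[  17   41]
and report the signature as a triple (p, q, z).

Answer: (1, 1, 0)

Derivation:
step 0: pivot 7 → sign +
step 1: pivot -2/7 → sign −
signature = (1, 1, 0)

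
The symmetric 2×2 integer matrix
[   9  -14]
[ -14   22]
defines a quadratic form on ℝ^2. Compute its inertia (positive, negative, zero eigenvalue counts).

step 0: pivot 9 → sign +
step 1: pivot 2/9 → sign +
signature = (2, 0, 0)

Answer: (2, 0, 0)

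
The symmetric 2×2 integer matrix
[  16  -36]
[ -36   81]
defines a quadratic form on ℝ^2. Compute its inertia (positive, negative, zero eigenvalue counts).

Answer: (1, 0, 1)

Derivation:
step 0: pivot 16 → sign +
step 1: row/col 1 already zero → sign 0
signature = (1, 0, 1)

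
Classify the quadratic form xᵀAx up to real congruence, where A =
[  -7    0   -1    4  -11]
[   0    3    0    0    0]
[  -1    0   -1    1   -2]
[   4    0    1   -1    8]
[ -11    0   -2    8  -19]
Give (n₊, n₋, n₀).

Answer: (2, 3, 0)

Derivation:
step 0: pivot -7 → sign −
step 1: pivot 3 → sign +
step 2: pivot -6/7 → sign −
step 3: pivot 3/2 → sign +
step 4: pivot -3 → sign −
signature = (2, 3, 0)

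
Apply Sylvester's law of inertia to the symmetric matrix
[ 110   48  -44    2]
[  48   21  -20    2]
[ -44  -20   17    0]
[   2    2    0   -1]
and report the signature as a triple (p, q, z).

step 0: pivot 110 → sign +
step 1: pivot 3/55 → sign +
step 2: pivot -37/3 → sign −
step 3: pivot 1/37 → sign +
signature = (3, 1, 0)

Answer: (3, 1, 0)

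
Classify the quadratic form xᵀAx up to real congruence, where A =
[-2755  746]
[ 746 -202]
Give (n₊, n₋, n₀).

step 0: pivot -2755 → sign −
step 1: pivot 6/2755 → sign +
signature = (1, 1, 0)

Answer: (1, 1, 0)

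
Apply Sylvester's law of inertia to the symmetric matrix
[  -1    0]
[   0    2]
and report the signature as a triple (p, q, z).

step 0: pivot -1 → sign −
step 1: pivot 2 → sign +
signature = (1, 1, 0)

Answer: (1, 1, 0)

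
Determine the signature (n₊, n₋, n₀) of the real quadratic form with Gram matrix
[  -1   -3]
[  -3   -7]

Answer: (1, 1, 0)

Derivation:
step 0: pivot -1 → sign −
step 1: pivot 2 → sign +
signature = (1, 1, 0)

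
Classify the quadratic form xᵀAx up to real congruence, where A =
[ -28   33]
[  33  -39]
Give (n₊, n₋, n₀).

step 0: pivot -28 → sign −
step 1: pivot -3/28 → sign −
signature = (0, 2, 0)

Answer: (0, 2, 0)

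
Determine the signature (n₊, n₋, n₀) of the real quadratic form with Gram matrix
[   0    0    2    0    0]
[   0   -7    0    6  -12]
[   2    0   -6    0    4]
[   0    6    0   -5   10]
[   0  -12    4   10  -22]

step 0: pivot -7 → sign −
step 1: pivot -6 → sign −
step 2: pivot 2/3 → sign +
step 3: pivot 1/7 → sign +
step 4: pivot -2 → sign −
signature = (2, 3, 0)

Answer: (2, 3, 0)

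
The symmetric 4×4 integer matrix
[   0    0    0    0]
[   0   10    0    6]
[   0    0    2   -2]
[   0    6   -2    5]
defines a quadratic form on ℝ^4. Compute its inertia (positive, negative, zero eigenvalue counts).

Answer: (2, 1, 1)

Derivation:
step 0: pivot 10 → sign +
step 1: pivot 2 → sign +
step 2: pivot -3/5 → sign −
step 3: row/col 3 already zero → sign 0
signature = (2, 1, 1)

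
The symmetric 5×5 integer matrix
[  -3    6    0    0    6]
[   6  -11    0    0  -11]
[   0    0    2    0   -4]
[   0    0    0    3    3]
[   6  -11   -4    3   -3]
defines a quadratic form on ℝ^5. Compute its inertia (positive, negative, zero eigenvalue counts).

step 0: pivot -3 → sign −
step 1: pivot 1 → sign +
step 2: pivot 2 → sign +
step 3: pivot 3 → sign +
step 4: pivot -3 → sign −
signature = (3, 2, 0)

Answer: (3, 2, 0)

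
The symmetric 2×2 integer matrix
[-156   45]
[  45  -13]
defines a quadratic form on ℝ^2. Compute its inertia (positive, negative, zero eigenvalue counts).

step 0: pivot -156 → sign −
step 1: pivot -1/52 → sign −
signature = (0, 2, 0)

Answer: (0, 2, 0)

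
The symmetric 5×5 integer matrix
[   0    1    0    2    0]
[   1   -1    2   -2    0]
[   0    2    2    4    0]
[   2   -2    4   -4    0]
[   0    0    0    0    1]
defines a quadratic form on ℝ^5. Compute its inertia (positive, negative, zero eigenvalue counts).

Answer: (3, 1, 1)

Derivation:
step 0: pivot -1 → sign −
step 1: pivot 1 → sign +
step 2: pivot 2 → sign +
step 3: pivot 1 → sign +
step 4: row/col 4 already zero → sign 0
signature = (3, 1, 1)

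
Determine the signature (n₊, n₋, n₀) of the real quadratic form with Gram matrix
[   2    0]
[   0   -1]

step 0: pivot 2 → sign +
step 1: pivot -1 → sign −
signature = (1, 1, 0)

Answer: (1, 1, 0)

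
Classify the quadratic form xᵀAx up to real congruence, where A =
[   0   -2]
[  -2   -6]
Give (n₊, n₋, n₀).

Answer: (1, 1, 0)

Derivation:
step 0: pivot -6 → sign −
step 1: pivot 2/3 → sign +
signature = (1, 1, 0)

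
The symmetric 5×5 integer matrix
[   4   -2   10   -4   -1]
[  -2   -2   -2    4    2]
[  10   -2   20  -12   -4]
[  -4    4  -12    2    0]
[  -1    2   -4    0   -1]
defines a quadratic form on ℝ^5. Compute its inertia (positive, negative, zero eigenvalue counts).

Answer: (1, 4, 0)

Derivation:
step 0: pivot 4 → sign +
step 1: pivot -3 → sign −
step 2: pivot -2 → sign −
step 3: pivot -2/3 → sign −
step 4: pivot -1/2 → sign −
signature = (1, 4, 0)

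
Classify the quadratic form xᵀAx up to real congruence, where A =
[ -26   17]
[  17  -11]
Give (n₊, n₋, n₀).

step 0: pivot -26 → sign −
step 1: pivot 3/26 → sign +
signature = (1, 1, 0)

Answer: (1, 1, 0)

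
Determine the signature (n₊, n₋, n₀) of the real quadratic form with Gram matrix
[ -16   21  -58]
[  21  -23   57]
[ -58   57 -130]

step 0: pivot -16 → sign −
step 1: pivot 73/16 → sign +
step 2: pivot 6/73 → sign +
signature = (2, 1, 0)

Answer: (2, 1, 0)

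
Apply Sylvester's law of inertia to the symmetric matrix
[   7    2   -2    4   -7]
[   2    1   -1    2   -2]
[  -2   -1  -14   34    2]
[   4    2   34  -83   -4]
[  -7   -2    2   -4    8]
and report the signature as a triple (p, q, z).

step 0: pivot 7 → sign +
step 1: pivot 3/7 → sign +
step 2: pivot -15 → sign −
step 3: pivot -3/5 → sign −
step 4: pivot 1 → sign +
signature = (3, 2, 0)

Answer: (3, 2, 0)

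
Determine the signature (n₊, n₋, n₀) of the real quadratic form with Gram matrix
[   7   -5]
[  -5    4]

step 0: pivot 7 → sign +
step 1: pivot 3/7 → sign +
signature = (2, 0, 0)

Answer: (2, 0, 0)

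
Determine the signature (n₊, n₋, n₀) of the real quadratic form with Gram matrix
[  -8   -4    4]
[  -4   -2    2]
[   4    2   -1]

Answer: (1, 1, 1)

Derivation:
step 0: pivot -8 → sign −
step 1: pivot 1 → sign +
step 2: row/col 2 already zero → sign 0
signature = (1, 1, 1)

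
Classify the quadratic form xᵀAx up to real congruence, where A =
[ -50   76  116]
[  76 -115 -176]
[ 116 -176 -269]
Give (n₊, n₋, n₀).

Answer: (1, 2, 0)

Derivation:
step 0: pivot -50 → sign −
step 1: pivot 13/25 → sign +
step 2: pivot -1/13 → sign −
signature = (1, 2, 0)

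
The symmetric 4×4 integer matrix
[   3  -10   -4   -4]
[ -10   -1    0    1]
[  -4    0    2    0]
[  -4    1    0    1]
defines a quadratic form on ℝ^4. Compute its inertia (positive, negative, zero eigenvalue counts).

Answer: (2, 2, 0)

Derivation:
step 0: pivot 3 → sign +
step 1: pivot -103/3 → sign −
step 2: pivot 190/103 → sign +
step 3: pivot -6/95 → sign −
signature = (2, 2, 0)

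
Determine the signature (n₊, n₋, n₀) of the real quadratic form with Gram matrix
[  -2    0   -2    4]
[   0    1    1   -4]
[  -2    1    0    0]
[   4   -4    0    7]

Answer: (2, 2, 0)

Derivation:
step 0: pivot -2 → sign −
step 1: pivot 1 → sign +
step 2: pivot 1 → sign +
step 3: pivot -1 → sign −
signature = (2, 2, 0)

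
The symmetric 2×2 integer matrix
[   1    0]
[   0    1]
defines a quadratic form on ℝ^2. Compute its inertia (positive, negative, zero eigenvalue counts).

step 0: pivot 1 → sign +
step 1: pivot 1 → sign +
signature = (2, 0, 0)

Answer: (2, 0, 0)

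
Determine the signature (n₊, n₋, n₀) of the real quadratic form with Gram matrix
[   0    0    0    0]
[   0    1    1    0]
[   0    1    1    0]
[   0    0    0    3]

Answer: (2, 0, 2)

Derivation:
step 0: pivot 1 → sign +
step 1: pivot 3 → sign +
step 2: row/col 2 already zero → sign 0
step 3: row/col 3 already zero → sign 0
signature = (2, 0, 2)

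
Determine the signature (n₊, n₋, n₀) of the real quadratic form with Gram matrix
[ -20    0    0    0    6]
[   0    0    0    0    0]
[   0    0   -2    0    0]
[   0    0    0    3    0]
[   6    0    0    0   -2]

Answer: (1, 3, 1)

Derivation:
step 0: pivot -20 → sign −
step 1: pivot -2 → sign −
step 2: pivot 3 → sign +
step 3: pivot -1/5 → sign −
step 4: row/col 4 already zero → sign 0
signature = (1, 3, 1)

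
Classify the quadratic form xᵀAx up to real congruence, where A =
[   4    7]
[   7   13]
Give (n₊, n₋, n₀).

step 0: pivot 4 → sign +
step 1: pivot 3/4 → sign +
signature = (2, 0, 0)

Answer: (2, 0, 0)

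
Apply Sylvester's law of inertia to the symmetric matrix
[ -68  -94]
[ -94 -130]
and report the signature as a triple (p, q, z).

step 0: pivot -68 → sign −
step 1: pivot -1/17 → sign −
signature = (0, 2, 0)

Answer: (0, 2, 0)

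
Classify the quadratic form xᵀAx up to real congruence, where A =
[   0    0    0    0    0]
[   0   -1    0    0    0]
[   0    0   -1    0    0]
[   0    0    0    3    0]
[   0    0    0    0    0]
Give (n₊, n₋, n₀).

step 0: pivot -1 → sign −
step 1: pivot -1 → sign −
step 2: pivot 3 → sign +
step 3: row/col 3 already zero → sign 0
step 4: row/col 4 already zero → sign 0
signature = (1, 2, 2)

Answer: (1, 2, 2)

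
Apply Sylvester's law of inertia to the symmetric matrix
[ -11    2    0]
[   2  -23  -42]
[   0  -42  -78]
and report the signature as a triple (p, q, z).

Answer: (0, 3, 0)

Derivation:
step 0: pivot -11 → sign −
step 1: pivot -249/11 → sign −
step 2: pivot -6/83 → sign −
signature = (0, 3, 0)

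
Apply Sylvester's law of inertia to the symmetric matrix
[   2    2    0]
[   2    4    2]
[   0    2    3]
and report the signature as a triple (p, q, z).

Answer: (3, 0, 0)

Derivation:
step 0: pivot 2 → sign +
step 1: pivot 2 → sign +
step 2: pivot 1 → sign +
signature = (3, 0, 0)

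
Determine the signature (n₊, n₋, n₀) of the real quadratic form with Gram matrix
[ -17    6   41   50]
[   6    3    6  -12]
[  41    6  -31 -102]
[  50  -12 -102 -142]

Answer: (1, 3, 0)

Derivation:
step 0: pivot -17 → sign −
step 1: pivot 87/17 → sign +
step 2: pivot -14 → sign −
step 3: pivot -6/203 → sign −
signature = (1, 3, 0)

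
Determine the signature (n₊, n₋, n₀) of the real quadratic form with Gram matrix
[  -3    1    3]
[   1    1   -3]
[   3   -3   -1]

step 0: pivot -3 → sign −
step 1: pivot 4/3 → sign +
step 2: pivot -1 → sign −
signature = (1, 2, 0)

Answer: (1, 2, 0)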